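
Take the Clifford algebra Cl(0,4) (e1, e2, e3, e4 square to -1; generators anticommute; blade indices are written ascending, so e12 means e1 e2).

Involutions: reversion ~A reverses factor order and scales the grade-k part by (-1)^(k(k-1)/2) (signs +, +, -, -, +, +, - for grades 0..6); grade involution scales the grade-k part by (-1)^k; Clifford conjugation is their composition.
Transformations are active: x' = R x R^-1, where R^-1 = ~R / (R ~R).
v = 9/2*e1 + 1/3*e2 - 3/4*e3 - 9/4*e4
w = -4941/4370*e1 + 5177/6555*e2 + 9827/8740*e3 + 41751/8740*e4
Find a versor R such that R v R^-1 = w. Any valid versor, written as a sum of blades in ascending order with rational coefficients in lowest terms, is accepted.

Sketch: the shared square -1871/72 makes R = v + w = 7362/2185*e1 + 2454/2185*e2 + 818/2185*e3 + 11043/4370*e4 the natural versor; its sandwich fixes that direction, negates (v - w)/2, and sends v to w.
Answer: 7362/2185*e1 + 2454/2185*e2 + 818/2185*e3 + 11043/4370*e4


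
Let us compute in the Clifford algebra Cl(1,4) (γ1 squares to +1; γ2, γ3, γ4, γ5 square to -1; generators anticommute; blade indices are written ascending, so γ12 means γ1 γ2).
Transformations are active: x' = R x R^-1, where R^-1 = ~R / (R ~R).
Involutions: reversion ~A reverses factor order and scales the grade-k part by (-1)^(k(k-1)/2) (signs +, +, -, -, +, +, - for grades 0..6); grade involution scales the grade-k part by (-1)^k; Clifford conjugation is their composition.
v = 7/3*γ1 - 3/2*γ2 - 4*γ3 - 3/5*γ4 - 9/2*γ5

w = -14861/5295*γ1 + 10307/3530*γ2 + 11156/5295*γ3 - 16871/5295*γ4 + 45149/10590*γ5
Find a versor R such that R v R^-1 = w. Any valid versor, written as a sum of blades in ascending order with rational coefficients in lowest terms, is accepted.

Why this works: both vectors square to -15037/450, so q(v) = q(w) and R = v + w = -2506/5295*γ1 + 2506/1765*γ2 - 10024/5295*γ3 - 20048/5295*γ4 - 1253/5295*γ5 carries v to w — its own direction survives, the complement (v - w)/2 flips.
Answer: -2506/5295*γ1 + 2506/1765*γ2 - 10024/5295*γ3 - 20048/5295*γ4 - 1253/5295*γ5


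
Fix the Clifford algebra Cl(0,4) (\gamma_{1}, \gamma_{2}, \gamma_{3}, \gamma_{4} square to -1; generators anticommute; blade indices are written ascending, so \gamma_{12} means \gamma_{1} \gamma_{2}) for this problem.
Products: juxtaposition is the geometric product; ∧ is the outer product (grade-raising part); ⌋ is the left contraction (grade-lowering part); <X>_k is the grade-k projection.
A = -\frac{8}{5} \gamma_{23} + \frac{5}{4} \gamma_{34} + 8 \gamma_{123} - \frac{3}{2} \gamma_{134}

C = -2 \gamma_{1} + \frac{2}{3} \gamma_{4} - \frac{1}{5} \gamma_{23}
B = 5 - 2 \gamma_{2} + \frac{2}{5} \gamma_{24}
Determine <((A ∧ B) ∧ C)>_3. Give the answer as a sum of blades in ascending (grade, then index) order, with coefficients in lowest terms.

step 1: -8 \gamma_{23} + \frac{25}{4} \gamma_{34} + 40 \gamma_{123} - \frac{15}{2} \gamma_{134} - \frac{5}{2} \gamma_{234} + 3 \gamma_{1234}
step 2: 16 \gamma_{123} - \frac{25}{2} \gamma_{134} - \frac{16}{3} \gamma_{234} + \frac{65}{3} \gamma_{1234}
step 3: 16 \gamma_{123} - \frac{25}{2} \gamma_{134} - \frac{16}{3} \gamma_{234}
Answer: 16 \gamma_{123} - \frac{25}{2} \gamma_{134} - \frac{16}{3} \gamma_{234}


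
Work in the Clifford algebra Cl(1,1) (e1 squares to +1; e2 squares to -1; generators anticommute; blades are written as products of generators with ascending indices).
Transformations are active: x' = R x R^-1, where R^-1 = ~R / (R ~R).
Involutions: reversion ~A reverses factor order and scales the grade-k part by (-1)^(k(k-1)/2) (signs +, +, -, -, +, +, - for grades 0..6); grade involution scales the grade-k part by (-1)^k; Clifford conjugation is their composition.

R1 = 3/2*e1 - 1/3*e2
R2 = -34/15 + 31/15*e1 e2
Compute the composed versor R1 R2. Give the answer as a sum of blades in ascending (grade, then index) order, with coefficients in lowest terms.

Distribute over the terms of R1 (each basis-blade product reordered to ascending indices, repeated generators contracted through their squares):
(3/2*e1) R2 = -17/5*e1 + 31/10*e2
(-1/3*e2) R2 = -31/45*e1 + 34/45*e2
Summing the partial products and collecting blades:
Answer: -184/45*e1 + 347/90*e2


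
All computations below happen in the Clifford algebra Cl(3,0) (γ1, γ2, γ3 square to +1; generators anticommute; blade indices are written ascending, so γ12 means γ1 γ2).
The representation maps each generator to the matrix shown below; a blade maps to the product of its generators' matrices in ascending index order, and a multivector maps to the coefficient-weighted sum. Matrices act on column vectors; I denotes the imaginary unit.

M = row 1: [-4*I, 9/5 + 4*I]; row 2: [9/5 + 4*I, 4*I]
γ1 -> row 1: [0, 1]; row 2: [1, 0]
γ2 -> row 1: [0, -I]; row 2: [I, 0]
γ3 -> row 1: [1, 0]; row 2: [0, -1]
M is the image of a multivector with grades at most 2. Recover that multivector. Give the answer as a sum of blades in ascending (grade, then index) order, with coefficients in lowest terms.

Method: 1, rho(γ1), rho(γ2), rho(γ3) form a trace-orthogonal basis of the 2x2 complex matrices (tr(X Y) = 2 if X = Y, else 0), so M = m0*1 + m1*rho(γ1) + m2*rho(γ2) + m3*rho(γ3) with m0 = tr(M)/2 = 0, m1 = tr(M rho(γ1))/2 = 9/5 + 4*I, m2 = tr(M rho(γ2))/2 = 0, m3 = tr(M rho(γ3))/2 = -4*I.
Multiplying table entries, the bivector images are rho(γ12) = I*rho(γ3), rho(γ13) = -I*rho(γ2), rho(γ23) = I*rho(γ1); with real blade coefficients the real parts of m0..m3 are the coefficients of 1, γ1, γ2, γ3 and the imaginary parts give the bivectors (γ23: Im m1, γ13: -Im m2, γ12: Im m3).
Answer: 9/5*γ1 - 4*γ12 + 4*γ23


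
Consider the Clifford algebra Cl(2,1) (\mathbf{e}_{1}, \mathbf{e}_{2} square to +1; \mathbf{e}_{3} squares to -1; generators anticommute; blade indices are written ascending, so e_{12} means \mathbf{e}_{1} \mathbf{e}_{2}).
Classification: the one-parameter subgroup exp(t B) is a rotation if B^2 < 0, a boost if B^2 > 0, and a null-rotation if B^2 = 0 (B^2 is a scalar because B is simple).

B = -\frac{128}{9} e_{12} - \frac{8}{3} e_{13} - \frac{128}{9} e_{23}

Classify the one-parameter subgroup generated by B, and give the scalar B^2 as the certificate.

B^2 term by term: the squares give (-\frac{128}{9})^2*(e_{12})^2 + (-\frac{8}{3})^2*(e_{13})^2 + (-\frac{128}{9})^2*(e_{23})^2 = \frac{16384}{81}*(-1) + \frac{64}{9}*(+1) + \frac{16384}{81}*(+1) = \frac{64}{9} (each basis 2-blade squares to minus the product of its generators' squares); cross terms between blades sharing an index anticommute and cancel. So B^2 = \frac{64}{9}.
Answer: boost, certificate B^2 = \frac{64}{9}. The invariant at work: B^2 = \frac{64}{9} is unchanged by conjugation, hence its sign classifies the subgroup whatever basis B is written in.


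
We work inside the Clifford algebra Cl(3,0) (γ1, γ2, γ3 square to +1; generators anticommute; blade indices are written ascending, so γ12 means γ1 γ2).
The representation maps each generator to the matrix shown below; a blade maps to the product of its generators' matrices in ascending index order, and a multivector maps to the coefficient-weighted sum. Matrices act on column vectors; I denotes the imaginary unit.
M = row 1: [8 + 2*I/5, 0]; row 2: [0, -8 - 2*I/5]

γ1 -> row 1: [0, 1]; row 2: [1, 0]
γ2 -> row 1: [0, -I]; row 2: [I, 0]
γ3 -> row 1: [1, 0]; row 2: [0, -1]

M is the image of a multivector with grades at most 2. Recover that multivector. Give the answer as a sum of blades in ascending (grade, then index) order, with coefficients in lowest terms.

Method: 1, rho(γ1), rho(γ2), rho(γ3) form a trace-orthogonal basis of the 2x2 complex matrices (tr(X Y) = 2 if X = Y, else 0), so M = m0*1 + m1*rho(γ1) + m2*rho(γ2) + m3*rho(γ3) with m0 = tr(M)/2 = 0, m1 = tr(M rho(γ1))/2 = 0, m2 = tr(M rho(γ2))/2 = 0, m3 = tr(M rho(γ3))/2 = 8 + 2*I/5.
Multiplying table entries, the bivector images are rho(γ12) = I*rho(γ3), rho(γ13) = -I*rho(γ2), rho(γ23) = I*rho(γ1); with real blade coefficients the real parts of m0..m3 are the coefficients of 1, γ1, γ2, γ3 and the imaginary parts give the bivectors (γ23: Im m1, γ13: -Im m2, γ12: Im m3).
Answer: 8*γ3 + 2/5*γ12


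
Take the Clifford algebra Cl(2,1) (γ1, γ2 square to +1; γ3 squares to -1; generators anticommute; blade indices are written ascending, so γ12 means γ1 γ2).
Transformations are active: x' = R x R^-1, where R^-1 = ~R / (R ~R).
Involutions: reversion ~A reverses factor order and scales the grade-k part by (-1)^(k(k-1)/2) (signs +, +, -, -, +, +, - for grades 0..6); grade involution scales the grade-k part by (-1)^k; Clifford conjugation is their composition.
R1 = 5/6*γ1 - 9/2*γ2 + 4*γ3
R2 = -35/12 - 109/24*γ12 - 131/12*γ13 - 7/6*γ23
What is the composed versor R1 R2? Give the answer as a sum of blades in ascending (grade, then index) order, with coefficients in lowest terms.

Distribute over the terms of R1 (each basis-blade product reordered to ascending indices, repeated generators contracted through their squares):
(5/6*γ1) R2 = -175/72*γ1 - 545/144*γ2 - 655/72*γ3 - 35/36*γ123
(-9/2*γ2) R2 = -327/16*γ1 + 105/8*γ2 + 21/4*γ3 - 393/8*γ123
(4*γ3) R2 = -131/3*γ1 - 14/3*γ2 - 35/3*γ3 - 109/6*γ123
Summing the partial products and collecting blades:
Answer: -9581/144*γ1 + 673/144*γ2 - 1117/72*γ3 - 4915/72*γ123


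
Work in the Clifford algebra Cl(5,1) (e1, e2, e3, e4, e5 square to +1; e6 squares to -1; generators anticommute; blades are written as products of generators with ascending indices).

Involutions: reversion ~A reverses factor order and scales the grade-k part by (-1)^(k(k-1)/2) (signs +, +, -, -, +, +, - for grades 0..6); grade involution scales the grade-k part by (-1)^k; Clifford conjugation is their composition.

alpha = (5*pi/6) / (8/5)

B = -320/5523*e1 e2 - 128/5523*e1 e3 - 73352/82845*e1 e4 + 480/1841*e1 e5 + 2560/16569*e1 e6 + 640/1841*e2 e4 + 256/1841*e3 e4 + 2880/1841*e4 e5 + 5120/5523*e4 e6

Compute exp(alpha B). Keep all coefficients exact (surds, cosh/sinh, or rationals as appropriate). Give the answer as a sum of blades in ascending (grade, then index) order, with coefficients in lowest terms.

B^2 term by term: the squares give (-320/5523)^2*(e1 e2)^2 + (-128/5523)^2*(e1 e3)^2 + (-73352/82845)^2*(e1 e4)^2 + (480/1841)^2*(e1 e5)^2 + (2560/16569)^2*(e1 e6)^2 + (640/1841)^2*(e2 e4)^2 + (256/1841)^2*(e3 e4)^2 + (2880/1841)^2*(e4 e5)^2 + (5120/5523)^2*(e4 e6)^2 = 102400/30503529*(-1) + 16384/30503529*(-1) + 5380515904/6863294025*(-1) + 230400/3389281*(-1) + 6553600/274531761*(+1) + 409600/3389281*(-1) + 65536/3389281*(-1) + 8294400/3389281*(-1) + 26214400/30503529*(+1) = -64/25 (each basis 2-blade squares to minus the product of its generators' squares); cross terms between blades sharing an index anticommute and cancel; the commuting (index-disjoint) pairs give grade-4 terms 2*c*c'*(blade product), which cancel blade by blade — e1 e2 e3 e4: -163840/10167843 + 163840/10167843 = 0; e1 e2 e4 e5: -614400/3389281 + 614400/3389281 = 0; e1 e2 e4 e6: -3276800/30503529 + 3276800/30503529 = 0; e1 e3 e4 e5: -245760/3389281 + 245760/3389281 = 0; e1 e3 e4 e6: -1310720/30503529 + 1310720/30503529 = 0; e1 e4 e5 e6: -1638400/3389281 + 1638400/3389281 = 0 — confirming B is simple. So B^2 = -64/25.
B^2 = -64/25 — a negative square means the series sums to a rotation: l = 8/5, alpha*l = 5*pi/6, so exp(alpha B) = cos(5*pi/6) + (sin(5*pi/6)/(8/5))*B = -sqrt(3)/2 + (5/16)*B.
Answer: -sqrt(3)/2 - 100/5523*e1 e2 - 40/5523*e1 e3 - 9169/33138*e1 e4 + 150/1841*e1 e5 + 800/16569*e1 e6 + 200/1841*e2 e4 + 80/1841*e3 e4 + 900/1841*e4 e5 + 1600/5523*e4 e6


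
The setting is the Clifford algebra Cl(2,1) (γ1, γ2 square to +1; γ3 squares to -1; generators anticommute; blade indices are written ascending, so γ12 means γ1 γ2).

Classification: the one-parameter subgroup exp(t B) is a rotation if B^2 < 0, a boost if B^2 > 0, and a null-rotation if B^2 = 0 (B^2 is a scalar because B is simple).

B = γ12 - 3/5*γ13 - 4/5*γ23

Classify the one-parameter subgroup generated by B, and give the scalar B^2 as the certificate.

B^2 term by term: the squares give (1)^2*(γ12)^2 + (-3/5)^2*(γ13)^2 + (-4/5)^2*(γ23)^2 = 1*(-1) + 9/25*(+1) + 16/25*(+1) = 0 (each basis 2-blade squares to minus the product of its generators' squares); cross terms between blades sharing an index anticommute and cancel. So B^2 = 0.
Answer: null-rotation, certificate B^2 = 0. One invariant decides it: the square 0 survives every conjugation, and its sign is exactly the classification.


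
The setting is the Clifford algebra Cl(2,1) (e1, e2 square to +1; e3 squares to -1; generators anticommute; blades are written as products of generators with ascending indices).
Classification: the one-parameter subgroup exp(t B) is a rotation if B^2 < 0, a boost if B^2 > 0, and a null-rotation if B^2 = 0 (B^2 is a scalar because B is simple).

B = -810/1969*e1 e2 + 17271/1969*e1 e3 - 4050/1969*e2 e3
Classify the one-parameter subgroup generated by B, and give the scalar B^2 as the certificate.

B^2 term by term: the squares give (-810/1969)^2*(e1 e2)^2 + (17271/1969)^2*(e1 e3)^2 + (-4050/1969)^2*(e2 e3)^2 = 656100/3876961*(-1) + 298287441/3876961*(+1) + 16402500/3876961*(+1) = 81 (each basis 2-blade squares to minus the product of its generators' squares); cross terms between blades sharing an index anticommute and cancel. So B^2 = 81.
Answer: boost, certificate B^2 = 81. Key observation: B^2 = 81 is a conjugation invariant, so its sign decides the class regardless of the surface form of B.


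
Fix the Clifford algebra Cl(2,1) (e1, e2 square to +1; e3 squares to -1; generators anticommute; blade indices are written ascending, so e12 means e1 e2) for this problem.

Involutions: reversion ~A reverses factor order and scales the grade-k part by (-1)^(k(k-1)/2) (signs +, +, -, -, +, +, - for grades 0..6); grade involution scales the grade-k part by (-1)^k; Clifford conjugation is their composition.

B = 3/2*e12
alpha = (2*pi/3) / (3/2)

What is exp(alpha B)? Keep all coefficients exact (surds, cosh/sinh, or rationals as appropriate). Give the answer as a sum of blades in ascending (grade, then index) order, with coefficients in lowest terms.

B^2 = (3/2)^2*(e12)^2 = 9/4*(-1) = -9/4 (a basis 2-blade squares to minus the product of its generators' squares).
B^2 = -9/4 — B^2 < 0, so the exponential closes trigonometrically: l = 3/2, alpha*l = 2*pi/3, so exp(alpha B) = cos(2*pi/3) + (sin(2*pi/3)/(3/2))*B = -1/2 + (sqrt(3)/3)*B.
Answer: -1/2 + sqrt(3)/2*e12


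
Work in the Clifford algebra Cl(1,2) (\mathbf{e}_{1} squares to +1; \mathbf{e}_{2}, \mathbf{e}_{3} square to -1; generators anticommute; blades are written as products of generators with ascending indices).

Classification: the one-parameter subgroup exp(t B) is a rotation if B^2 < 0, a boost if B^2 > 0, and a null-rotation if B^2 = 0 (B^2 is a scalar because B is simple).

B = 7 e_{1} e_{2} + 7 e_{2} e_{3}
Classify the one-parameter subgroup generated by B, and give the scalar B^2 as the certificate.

B^2 term by term: the squares give (7)^2*(e_{1} e_{2})^2 + (7)^2*(e_{2} e_{3})^2 = 49*(+1) + 49*(-1) = 0 (each basis 2-blade squares to minus the product of its generators' squares); cross terms between blades sharing an index anticommute and cancel. So B^2 = 0.
Answer: null-rotation, certificate B^2 = 0. Check the certificate: B^2 = 0, and that sign is decisive whatever form B takes.


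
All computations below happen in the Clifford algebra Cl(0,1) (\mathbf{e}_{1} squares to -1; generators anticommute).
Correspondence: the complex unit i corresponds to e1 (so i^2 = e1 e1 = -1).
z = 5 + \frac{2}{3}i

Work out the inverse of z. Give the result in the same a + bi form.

In blades: z = 5 + \frac{2}{3} e_{1}.
With qbar = 5 - \frac{2}{3} e_{1} (scalar fixed, mapped units negated), z qbar = \frac{229}{9} (the sum of squared coefficients), so z^-1 = qbar / (\frac{229}{9}) = \frac{45}{229} - \frac{6}{229} e_{1}; translating back:
Answer: \frac{45}{229} - \frac{6}{229}i


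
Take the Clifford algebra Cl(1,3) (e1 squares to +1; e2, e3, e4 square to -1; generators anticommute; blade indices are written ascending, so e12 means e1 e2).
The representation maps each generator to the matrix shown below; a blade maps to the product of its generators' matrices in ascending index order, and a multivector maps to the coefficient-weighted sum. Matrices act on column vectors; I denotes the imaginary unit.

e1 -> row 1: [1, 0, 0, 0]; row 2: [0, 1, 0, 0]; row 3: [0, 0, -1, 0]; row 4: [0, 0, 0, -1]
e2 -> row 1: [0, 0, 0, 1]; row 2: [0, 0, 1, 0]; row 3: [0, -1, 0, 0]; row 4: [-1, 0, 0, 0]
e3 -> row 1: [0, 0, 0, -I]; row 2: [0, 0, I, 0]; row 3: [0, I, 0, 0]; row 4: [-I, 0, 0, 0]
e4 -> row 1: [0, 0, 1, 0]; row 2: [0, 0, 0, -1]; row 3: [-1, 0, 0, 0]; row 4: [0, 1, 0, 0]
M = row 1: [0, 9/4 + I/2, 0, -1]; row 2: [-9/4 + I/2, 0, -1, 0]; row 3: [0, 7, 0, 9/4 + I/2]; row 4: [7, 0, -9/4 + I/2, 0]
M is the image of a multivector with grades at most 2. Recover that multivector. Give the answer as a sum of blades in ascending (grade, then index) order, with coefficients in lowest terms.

Method: the blade images are trace-orthogonal — tr(rho(e_A) rho(e_B)^-1) = 4 if A = B and 0 otherwise — and rho(e_A)^-1 = (e_A)^2 * rho(e_A) with (e_A)^2 = +1 or -1, so the coefficient of e_A in the preimage is (e_A)^2 * tr(M rho(e_A))/4.
Nonzero projections over blades of grade <= 2: e2: (e2)^2 = -1, tr(M rho(e2)) = 16, coefficient -4; e12: (e12)^2 = +1, tr(M rho(e12)) = 12, coefficient 3; e24: (e24)^2 = -1, tr(M rho(e24)) = -9, coefficient 9/4; e34: (e34)^2 = -1, tr(M rho(e34)) = 2, coefficient -1/2. Every other blade of grade <= 2 projects to 0.
Answer: -4*e2 + 3*e12 + 9/4*e24 - 1/2*e34


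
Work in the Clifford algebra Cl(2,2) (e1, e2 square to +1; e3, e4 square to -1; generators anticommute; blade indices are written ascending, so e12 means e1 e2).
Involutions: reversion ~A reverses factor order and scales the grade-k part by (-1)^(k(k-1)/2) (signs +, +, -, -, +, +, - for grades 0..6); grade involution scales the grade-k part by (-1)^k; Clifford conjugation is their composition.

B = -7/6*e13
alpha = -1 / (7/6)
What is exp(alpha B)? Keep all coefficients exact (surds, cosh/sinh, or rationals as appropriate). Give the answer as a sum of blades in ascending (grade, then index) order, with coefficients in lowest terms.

B^2 = (-7/6)^2*(e13)^2 = 49/36*(+1) = 49/36 (a basis 2-blade squares to minus the product of its generators' squares).
B^2 = 49/36 — a positive square means the series sums to a boost: l = 7/6, alpha*l = -1, so exp(alpha B) = cosh(-1) + (sinh(-1)/(7/6))*B = cosh(1) + (-6*sinh(1)/7)*B.
Answer: cosh(1) + sinh(1)*e13


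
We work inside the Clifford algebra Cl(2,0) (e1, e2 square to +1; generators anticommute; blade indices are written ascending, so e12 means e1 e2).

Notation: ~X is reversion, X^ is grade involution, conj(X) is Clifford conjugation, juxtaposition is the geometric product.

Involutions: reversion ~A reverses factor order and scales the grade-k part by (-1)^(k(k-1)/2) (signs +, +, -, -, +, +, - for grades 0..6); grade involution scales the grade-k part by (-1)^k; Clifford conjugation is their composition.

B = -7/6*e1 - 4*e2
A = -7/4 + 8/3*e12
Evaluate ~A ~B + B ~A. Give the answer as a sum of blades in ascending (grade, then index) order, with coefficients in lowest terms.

first term: 305/24*e1 + 35/9*e2
second term: -69/8*e1 + 91/9*e2
Answer: 49/12*e1 + 14*e2


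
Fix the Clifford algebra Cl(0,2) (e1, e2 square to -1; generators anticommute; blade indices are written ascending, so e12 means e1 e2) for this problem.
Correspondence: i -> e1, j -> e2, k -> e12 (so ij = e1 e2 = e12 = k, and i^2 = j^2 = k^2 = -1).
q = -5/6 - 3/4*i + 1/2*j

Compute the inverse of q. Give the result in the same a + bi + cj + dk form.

In blades: q = -5/6 - 3/4*e1 + 1/2*e2.
With qbar = -5/6 + 3/4*e1 - 1/2*e2 (scalar fixed, mapped units negated), q qbar = 217/144 (the sum of squared coefficients), so q^-1 = qbar / (217/144) = -120/217 + 108/217*e1 - 72/217*e2; translating back:
Answer: -120/217 + 108/217*i - 72/217*j


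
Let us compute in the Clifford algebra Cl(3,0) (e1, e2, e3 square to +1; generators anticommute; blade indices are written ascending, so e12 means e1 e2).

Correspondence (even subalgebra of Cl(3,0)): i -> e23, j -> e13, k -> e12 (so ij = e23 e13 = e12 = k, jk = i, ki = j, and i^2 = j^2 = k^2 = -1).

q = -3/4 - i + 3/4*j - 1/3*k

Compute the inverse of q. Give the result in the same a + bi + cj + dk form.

In blades: q = -3/4 - 1/3*e12 + 3/4*e13 - e23.
With qbar = -3/4 + 1/3*e12 - 3/4*e13 + e23 (scalar fixed, mapped units negated), q qbar = 161/72 (the sum of squared coefficients), so q^-1 = qbar / (161/72) = -54/161 + 24/161*e12 - 54/161*e13 + 72/161*e23; translating back:
Answer: -54/161 + 72/161*i - 54/161*j + 24/161*k


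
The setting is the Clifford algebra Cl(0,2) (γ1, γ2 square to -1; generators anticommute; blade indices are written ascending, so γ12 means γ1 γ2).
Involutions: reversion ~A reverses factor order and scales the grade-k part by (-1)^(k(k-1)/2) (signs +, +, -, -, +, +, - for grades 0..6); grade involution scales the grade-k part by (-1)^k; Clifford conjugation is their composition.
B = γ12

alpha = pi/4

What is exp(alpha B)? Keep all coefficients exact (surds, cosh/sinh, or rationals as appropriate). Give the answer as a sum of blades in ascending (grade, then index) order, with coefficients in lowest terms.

B^2 = (1)^2*(γ12)^2 = 1*(-1) = -1 (a basis 2-blade squares to minus the product of its generators' squares).
B^2 = -1 — B^2 < 0, so the exponential closes trigonometrically: l = 1, alpha*l = pi/4, so exp(alpha B) = cos(pi/4) + (sin(pi/4)/1)*B = sqrt(2)/2 + (sqrt(2)/2)*B.
Answer: sqrt(2)/2 + sqrt(2)/2*γ12


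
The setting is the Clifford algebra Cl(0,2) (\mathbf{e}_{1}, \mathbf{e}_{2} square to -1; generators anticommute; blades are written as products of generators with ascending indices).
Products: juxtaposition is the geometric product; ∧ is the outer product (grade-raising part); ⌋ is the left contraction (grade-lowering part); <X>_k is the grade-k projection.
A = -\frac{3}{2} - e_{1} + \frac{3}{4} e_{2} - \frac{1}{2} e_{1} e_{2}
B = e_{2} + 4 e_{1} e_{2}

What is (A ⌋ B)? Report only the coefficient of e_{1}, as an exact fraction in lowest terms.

step 1: \frac{5}{4} + 3 e_{1} + \frac{5}{2} e_{2} - 6 e_{1} e_{2}
Answer: 3


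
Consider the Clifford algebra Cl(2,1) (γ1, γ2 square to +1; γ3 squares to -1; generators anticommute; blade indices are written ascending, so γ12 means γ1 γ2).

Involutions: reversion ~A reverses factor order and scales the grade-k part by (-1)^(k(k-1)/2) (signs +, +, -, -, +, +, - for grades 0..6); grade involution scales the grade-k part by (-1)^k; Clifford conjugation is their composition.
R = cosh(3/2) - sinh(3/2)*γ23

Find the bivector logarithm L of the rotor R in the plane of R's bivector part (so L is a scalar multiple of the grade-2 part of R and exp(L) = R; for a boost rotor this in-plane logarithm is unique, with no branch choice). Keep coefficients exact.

The scalar part of R is cosh(3/2), which fixes the rapidity magnitude through cosh (cosh is even, so it cannot fix the sign — the bivector part carries that); dividing the bivector part by sinh of the rapidity gives the plane, and L = rapidity * plane, where the joint sign ambiguity of (rapidity, plane) cancels in the product.
Concretely: cosh(rapidity) = cosh(3/2) gives rapidity = ±3/2, and since rapidity/sinh(rapidity) is even the sign is immaterial: L = (rapidity/sinh(rapidity)) * <R>_2 = (3/(2*sinh(3/2))) * <R>_2.
Answer: -3/2*γ23


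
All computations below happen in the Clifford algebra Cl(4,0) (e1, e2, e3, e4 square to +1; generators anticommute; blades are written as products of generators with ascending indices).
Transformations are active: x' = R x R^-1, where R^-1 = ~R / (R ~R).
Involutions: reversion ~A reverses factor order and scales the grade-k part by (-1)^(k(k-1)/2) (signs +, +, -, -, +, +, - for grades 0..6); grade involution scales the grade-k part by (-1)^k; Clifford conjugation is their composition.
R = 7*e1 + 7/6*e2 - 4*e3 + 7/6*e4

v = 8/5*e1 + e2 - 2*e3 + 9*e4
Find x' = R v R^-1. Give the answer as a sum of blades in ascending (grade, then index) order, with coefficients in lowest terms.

~R = 7*e1 + 7/6*e2 - 4*e3 + 7/6*e4, and R ~R = 1219/18, so R^-1 = ~R / (1219/18).
R v = 463/15 + 77/15*e1 e2 - 38/5*e1 e3 + 917/15*e1 e4 + 5/3*e2 e3 + 28/3*e2 e4 - 101/3*e3 e4
Answer: 5828/1219*e1 + 387/6095*e2 - 10034/6095*e3 - 48373/6095*e4


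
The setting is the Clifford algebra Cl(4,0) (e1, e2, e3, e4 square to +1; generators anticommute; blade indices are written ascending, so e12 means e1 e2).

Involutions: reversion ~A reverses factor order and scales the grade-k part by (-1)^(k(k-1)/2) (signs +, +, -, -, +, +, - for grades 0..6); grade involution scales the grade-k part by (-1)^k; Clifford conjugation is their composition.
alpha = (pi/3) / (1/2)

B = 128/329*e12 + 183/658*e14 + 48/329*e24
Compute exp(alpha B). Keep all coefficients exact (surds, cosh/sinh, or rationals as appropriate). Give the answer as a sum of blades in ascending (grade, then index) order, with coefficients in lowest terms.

B^2 term by term: the squares give (128/329)^2*(e12)^2 + (183/658)^2*(e14)^2 + (48/329)^2*(e24)^2 = 16384/108241*(-1) + 33489/432964*(-1) + 2304/108241*(-1) = -1/4 (each basis 2-blade squares to minus the product of its generators' squares); cross terms between blades sharing an index anticommute and cancel. So B^2 = -1/4.
B^2 = -1/4 — B^2 < 0, so the exponential closes trigonometrically: l = 1/2, alpha*l = pi/3, so exp(alpha B) = cos(pi/3) + (sin(pi/3)/(1/2))*B = 1/2 + (sqrt(3))*B.
Answer: 1/2 + 128*sqrt(3)/329*e12 + 183*sqrt(3)/658*e14 + 48*sqrt(3)/329*e24


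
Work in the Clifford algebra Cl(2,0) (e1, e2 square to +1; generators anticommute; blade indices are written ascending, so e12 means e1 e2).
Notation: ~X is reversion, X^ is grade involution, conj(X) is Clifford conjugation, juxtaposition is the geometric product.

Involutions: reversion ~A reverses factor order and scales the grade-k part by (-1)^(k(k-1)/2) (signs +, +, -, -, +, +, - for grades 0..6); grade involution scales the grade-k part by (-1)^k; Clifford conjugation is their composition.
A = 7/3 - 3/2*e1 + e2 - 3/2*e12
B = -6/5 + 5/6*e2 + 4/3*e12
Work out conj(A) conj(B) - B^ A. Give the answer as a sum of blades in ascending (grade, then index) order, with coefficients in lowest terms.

first term: 1/30 - 263/60*e1 - 247/90*e2 - 1109/180*e12
second term: -49/30 + 113/60*e1 - 103/90*e2 + 659/180*e12
Answer: 5/3 - 94/15*e1 - 8/5*e2 - 442/45*e12


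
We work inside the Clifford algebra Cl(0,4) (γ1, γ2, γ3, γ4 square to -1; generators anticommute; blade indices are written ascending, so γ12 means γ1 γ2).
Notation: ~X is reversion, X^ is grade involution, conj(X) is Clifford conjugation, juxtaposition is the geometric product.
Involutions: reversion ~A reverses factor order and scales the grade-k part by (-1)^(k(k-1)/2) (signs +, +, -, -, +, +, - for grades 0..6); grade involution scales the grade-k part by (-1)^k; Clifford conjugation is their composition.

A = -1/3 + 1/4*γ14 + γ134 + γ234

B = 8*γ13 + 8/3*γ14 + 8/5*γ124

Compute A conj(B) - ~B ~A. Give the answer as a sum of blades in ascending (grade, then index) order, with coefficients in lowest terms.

first term: 2/3 + 2/5*γ2 - 8/3*γ3 + 8*γ4 + 16/15*γ13 + 8/9*γ14 + 8/5*γ23 + 2*γ34 - 8/3*γ123 + 112/15*γ124
second term: -2/3 + 2/5*γ2 + 8/3*γ3 - 8*γ4 + 64/15*γ13 + 8/9*γ14 - 8/5*γ23 + 2*γ34 - 8/3*γ123 + 128/15*γ124
Answer: 4/3 - 16/3*γ3 + 16*γ4 - 16/5*γ13 + 16/5*γ23 - 16/15*γ124


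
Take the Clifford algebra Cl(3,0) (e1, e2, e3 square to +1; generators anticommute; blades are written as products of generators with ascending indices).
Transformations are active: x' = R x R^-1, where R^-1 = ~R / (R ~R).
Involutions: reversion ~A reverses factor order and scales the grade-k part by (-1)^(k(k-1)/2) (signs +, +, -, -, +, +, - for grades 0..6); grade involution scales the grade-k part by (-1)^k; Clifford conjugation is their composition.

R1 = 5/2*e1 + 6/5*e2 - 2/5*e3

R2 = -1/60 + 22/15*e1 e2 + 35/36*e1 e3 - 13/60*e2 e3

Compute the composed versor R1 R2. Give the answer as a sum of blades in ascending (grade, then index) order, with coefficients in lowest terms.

Distribute over the terms of R1 (each basis-blade product reordered to ascending indices, repeated generators contracted through their squares):
(5/2*e1) R2 = -1/24*e1 + 11/3*e2 + 175/72*e3 - 13/24*e1 e2 e3
(6/5*e2) R2 = -44/25*e1 - 1/50*e2 - 13/50*e3 - 7/6*e1 e2 e3
(-2/5*e3) R2 = 7/18*e1 - 13/150*e2 + 1/150*e3 - 44/75*e1 e2 e3
Summing the partial products and collecting blades:
Answer: -2543/1800*e1 + 89/25*e2 + 3919/1800*e3 - 459/200*e1 e2 e3


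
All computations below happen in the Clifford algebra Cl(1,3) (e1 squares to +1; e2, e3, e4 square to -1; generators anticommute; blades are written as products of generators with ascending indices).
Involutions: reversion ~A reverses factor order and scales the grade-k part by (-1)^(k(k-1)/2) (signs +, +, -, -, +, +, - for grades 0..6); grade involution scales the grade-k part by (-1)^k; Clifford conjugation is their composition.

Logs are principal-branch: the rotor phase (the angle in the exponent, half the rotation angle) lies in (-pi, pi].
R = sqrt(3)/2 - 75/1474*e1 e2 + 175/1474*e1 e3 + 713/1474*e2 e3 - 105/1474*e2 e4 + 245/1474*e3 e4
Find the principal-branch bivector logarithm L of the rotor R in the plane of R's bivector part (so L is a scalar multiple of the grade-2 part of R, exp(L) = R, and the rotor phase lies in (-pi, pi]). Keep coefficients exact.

The scalar part of R is sqrt(3)/2, so the principal-branch rotor phase is pinned; divide the bivector part by its sine to get the unit plane — L is the phase times that plane.
Concretely: cos(phase) = sqrt(3)/2 gives phase = ±pi/6, and since phase/sin(phase) is even the sign is immaterial: L = (phase/sin(phase)) * <R>_2 = (pi/3) * <R>_2.
Answer: -25*pi/1474*e1 e2 + 175*pi/4422*e1 e3 + 713*pi/4422*e2 e3 - 35*pi/1474*e2 e4 + 245*pi/4422*e3 e4


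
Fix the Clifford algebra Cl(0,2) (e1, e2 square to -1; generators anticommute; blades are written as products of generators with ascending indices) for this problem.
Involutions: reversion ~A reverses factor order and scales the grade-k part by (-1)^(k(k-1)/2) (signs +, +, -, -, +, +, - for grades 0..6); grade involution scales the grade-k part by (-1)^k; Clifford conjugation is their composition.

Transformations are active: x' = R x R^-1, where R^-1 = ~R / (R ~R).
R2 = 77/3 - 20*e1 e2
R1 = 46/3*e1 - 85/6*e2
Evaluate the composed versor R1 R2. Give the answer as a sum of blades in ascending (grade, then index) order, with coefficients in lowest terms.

Distribute over the terms of R1 (each basis-blade product reordered to ascending indices, repeated generators contracted through their squares):
(46/3*e1) R2 = 3542/9*e1 + 920/3*e2
(-85/6*e2) R2 = 850/3*e1 - 6545/18*e2
Summing the partial products and collecting blades:
Answer: 6092/9*e1 - 1025/18*e2


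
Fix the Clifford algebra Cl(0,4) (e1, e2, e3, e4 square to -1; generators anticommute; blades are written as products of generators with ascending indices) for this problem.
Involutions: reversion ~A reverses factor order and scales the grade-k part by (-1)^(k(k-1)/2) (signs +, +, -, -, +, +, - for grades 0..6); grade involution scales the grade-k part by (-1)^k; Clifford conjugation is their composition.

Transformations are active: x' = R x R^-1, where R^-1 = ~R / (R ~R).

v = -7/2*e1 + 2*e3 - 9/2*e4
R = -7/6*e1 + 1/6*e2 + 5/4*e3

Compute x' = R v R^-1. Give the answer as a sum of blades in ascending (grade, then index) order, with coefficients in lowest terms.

~R = -7/6*e1 + 1/6*e2 + 5/4*e3, and R ~R = -425/144, so R^-1 = ~R / (-425/144).
R v = -79/12 + 7/12*e1 e2 + 49/24*e1 e3 + 21/4*e1 e4 + 1/3*e2 e3 - 3/4*e2 e4 - 45/8*e3 e4
Answer: -1449/850*e1 + 316/425*e2 + 304/85*e3 + 9/2*e4


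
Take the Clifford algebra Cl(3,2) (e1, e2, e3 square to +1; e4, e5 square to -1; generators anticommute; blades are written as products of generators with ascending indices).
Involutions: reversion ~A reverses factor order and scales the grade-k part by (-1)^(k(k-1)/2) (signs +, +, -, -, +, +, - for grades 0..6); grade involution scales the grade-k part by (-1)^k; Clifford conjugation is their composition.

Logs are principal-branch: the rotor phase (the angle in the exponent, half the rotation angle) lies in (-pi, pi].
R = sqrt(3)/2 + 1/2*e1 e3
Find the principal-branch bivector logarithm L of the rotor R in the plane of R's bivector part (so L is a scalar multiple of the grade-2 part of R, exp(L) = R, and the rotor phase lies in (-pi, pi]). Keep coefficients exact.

The scalar part of R is sqrt(3)/2, so the principal-branch rotor phase is pinned; divide the bivector part by its sine to get the unit plane — L is the phase times that plane.
Concretely: cos(phase) = sqrt(3)/2 gives phase = ±pi/6, and since phase/sin(phase) is even the sign is immaterial: L = (phase/sin(phase)) * <R>_2 = (pi/3) * <R>_2.
Answer: pi/6*e1 e3


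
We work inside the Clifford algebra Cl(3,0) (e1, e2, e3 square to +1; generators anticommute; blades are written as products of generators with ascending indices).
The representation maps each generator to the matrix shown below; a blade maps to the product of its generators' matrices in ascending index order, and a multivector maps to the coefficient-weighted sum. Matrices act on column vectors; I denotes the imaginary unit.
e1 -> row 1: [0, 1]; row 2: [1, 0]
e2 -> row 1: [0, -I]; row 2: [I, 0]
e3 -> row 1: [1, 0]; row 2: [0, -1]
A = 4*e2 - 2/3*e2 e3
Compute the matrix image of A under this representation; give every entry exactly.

Bivector images (products of the table entries): rho(e2 e3) = rho(e2)rho(e3) = row 1: [0, I]; row 2: [I, 0].
M = (4)*rho(e2) + (-2/3)*rho(e2 e3), summed entrywise:
Answer: row 1: [0, -14*I/3]; row 2: [10*I/3, 0]


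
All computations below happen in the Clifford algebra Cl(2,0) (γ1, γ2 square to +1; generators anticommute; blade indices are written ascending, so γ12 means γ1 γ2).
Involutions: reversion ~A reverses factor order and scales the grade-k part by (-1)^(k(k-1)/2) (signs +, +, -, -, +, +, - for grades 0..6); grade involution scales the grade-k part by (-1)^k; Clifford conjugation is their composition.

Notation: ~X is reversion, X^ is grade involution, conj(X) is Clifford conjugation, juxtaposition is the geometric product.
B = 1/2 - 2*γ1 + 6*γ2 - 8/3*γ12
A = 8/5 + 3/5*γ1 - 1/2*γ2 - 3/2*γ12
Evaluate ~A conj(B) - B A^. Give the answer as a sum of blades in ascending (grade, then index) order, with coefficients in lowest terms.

first term: 1 - 25/6*γ1 - 45/4*γ2 + 29/12*γ12
second term: 1 + 25/6*γ1 + 45/4*γ2 - 29/12*γ12
Answer: -25/3*γ1 - 45/2*γ2 + 29/6*γ12


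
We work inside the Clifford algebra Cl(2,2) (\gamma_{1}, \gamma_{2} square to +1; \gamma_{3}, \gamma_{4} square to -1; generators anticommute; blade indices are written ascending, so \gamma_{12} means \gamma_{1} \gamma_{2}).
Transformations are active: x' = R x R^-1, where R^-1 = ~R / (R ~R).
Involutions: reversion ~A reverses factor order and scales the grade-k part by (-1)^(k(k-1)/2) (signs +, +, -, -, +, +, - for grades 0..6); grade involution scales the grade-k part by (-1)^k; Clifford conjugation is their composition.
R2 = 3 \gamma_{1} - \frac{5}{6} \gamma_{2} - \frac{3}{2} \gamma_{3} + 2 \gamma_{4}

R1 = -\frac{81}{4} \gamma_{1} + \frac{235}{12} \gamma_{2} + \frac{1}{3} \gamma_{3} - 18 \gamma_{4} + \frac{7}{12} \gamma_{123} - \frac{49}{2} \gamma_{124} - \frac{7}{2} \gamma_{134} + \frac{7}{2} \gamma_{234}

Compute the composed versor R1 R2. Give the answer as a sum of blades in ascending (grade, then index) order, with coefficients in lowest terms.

Distribute over the terms of R2 (each basis-blade product reordered to ascending indices, repeated generators contracted through their squares):
R1 (3 \gamma_{1}) = -\frac{243}{4} - \frac{235}{4} \gamma_{12} - \gamma_{13} + 54 \gamma_{14} + \frac{7}{4} \gamma_{23} - \frac{147}{2} \gamma_{24} - \frac{21}{2} \gamma_{34} - \frac{21}{2} \gamma_{1234}
R1 (-\frac{5}{6} \gamma_{2}) = -\frac{1175}{72} + \frac{135}{8} \gamma_{12} + \frac{35}{72} \gamma_{13} - \frac{245}{12} \gamma_{14} + \frac{5}{18} \gamma_{23} - 15 \gamma_{24} - \frac{35}{12} \gamma_{34} + \frac{35}{12} \gamma_{1234}
R1 (-\frac{3}{2} \gamma_{3}) = \frac{1}{2} + \frac{7}{8} \gamma_{12} + \frac{243}{8} \gamma_{13} + \frac{21}{4} \gamma_{14} - \frac{235}{8} \gamma_{23} - \frac{21}{4} \gamma_{24} - 27 \gamma_{34} - \frac{147}{4} \gamma_{1234}
R1 (2 \gamma_{4}) = 36 + 49 \gamma_{12} + 7 \gamma_{13} - \frac{81}{2} \gamma_{14} - 7 \gamma_{23} + \frac{235}{6} \gamma_{24} + \frac{2}{3} \gamma_{34} + \frac{7}{6} \gamma_{1234}
Summing the partial products and collecting blades:
Answer: -\frac{2921}{72} + 8 \gamma_{12} + \frac{1327}{36} \gamma_{13} - \frac{5}{3} \gamma_{14} - \frac{2473}{72} \gamma_{23} - \frac{655}{12} \gamma_{24} - \frac{159}{4} \gamma_{34} - \frac{259}{6} \gamma_{1234}


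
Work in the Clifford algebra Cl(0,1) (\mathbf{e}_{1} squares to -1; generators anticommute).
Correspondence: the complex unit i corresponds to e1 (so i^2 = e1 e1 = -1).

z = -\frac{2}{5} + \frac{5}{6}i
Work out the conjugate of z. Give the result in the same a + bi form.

In blades: z = -\frac{2}{5} + \frac{5}{6} e_{1}.
Conjugation here is Clifford conjugation: the scalar is fixed and the grade-1 and grade-2 blades all flip sign, giving -\frac{2}{5} - \frac{5}{6} e_{1}; translating back:
Answer: -\frac{2}{5} - \frac{5}{6}i


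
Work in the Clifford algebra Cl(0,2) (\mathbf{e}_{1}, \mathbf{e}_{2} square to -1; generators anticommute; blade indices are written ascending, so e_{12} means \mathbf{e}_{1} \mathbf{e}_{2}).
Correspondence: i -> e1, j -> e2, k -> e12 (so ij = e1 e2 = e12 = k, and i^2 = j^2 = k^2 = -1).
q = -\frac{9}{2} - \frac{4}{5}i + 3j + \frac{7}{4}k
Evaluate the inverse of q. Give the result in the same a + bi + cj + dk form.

In blades: q = -\frac{9}{2} - \frac{4}{5} e_{1} + 3 e_{2} + \frac{7}{4} e_{12}.
With qbar = -\frac{9}{2} + \frac{4}{5} e_{1} - 3 e_{2} - \frac{7}{4} e_{12} (scalar fixed, mapped units negated), q qbar = \frac{13181}{400} (the sum of squared coefficients), so q^-1 = qbar / (\frac{13181}{400}) = -\frac{1800}{13181} + \frac{320}{13181} e_{1} - \frac{1200}{13181} e_{2} - \frac{100}{1883} e_{12}; translating back:
Answer: -\frac{1800}{13181} + \frac{320}{13181}i - \frac{1200}{13181}j - \frac{100}{1883}k


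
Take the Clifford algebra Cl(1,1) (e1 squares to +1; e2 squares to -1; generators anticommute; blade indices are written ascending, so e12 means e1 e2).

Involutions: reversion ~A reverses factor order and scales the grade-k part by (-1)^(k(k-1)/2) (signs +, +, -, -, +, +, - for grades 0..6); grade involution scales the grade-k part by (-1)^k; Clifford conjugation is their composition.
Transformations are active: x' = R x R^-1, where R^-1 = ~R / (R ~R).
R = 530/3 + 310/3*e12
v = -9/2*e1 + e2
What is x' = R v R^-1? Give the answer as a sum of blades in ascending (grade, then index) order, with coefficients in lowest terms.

~R = 530/3 - 310/3*e12, and R ~R = 61600/3, so R^-1 = ~R / (61600/3).
R v = -2695/3*e1 + 1925/3*e2
Answer: -263/24*e1 + 241/24*e2


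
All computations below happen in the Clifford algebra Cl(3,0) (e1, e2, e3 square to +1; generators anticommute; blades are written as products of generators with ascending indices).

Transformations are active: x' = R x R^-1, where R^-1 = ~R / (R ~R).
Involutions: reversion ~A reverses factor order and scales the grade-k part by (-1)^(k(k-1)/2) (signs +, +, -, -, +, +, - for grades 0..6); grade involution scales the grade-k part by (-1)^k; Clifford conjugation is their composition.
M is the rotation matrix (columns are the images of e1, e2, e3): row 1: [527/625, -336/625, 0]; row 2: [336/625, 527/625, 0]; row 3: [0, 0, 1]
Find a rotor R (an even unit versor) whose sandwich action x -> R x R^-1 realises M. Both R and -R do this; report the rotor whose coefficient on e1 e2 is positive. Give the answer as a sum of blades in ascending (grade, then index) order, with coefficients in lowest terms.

Method: write R = a + b12*e1 e2 + b13*e1 e3 + b23*e2 e3 with a^2 + b12^2 + b13^2 + b23^2 = 1 (so R^-1 = ~R). Expanding the columns R e_j ~R gives tr M = 4a^2 - 1 and, from the antisymmetric part, M21 - M12 = -4a*b12, M13 - M31 = 4a*b13, M32 - M23 = -4a*b23.
Here tr M = 1679/625, so a^2 = (1 + tr M)/4 = 576/625 and a = ±24/25. Taking a = 24/25: M21 - M12 = 672/625, M13 - M31 = 0, M32 - M23 = 0, giving b12 = -7/25, b13 = 0, b23 = 0, i.e. R = 24/25 - 7/25*e1 e2.
Its e1 e2 coefficient is negative, so report the other preimage -R.
Answer: -24/25 + 7/25*e1 e2. Key observation: the double cover Spin(3) -> SO(3) sends R and -R to the same matrix (trace 1679/625 here), so the stated sign of the e1 e2 coefficient is what selects one sheet.
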